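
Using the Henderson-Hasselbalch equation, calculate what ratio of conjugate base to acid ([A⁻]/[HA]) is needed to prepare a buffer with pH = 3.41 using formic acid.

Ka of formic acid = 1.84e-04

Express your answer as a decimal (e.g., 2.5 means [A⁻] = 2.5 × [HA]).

pKa = -log(1.84e-04) = 3.7352. pH = pKa + log([A⁻]/[HA]), so log([A⁻]/[HA]) = pH − pKa = 3.41 − 3.7352 = -0.3252. [A⁻]/[HA] = 10^(-0.3252) = 0.473

[A⁻]/[HA] = 0.473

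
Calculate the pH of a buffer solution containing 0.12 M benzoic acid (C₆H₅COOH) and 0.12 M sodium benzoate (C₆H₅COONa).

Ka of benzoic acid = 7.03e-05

pKa = -log(7.03e-05) = 4.15. pH = pKa + log([A⁻]/[HA]) = 4.15 + log(0.12/0.12)

pH = 4.15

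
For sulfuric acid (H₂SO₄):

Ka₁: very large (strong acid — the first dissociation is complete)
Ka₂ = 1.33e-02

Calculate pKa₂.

pKa₂ = -log(Ka₂) = -log(1.33e-02) = 1.88.

pK_{a2} = 1.88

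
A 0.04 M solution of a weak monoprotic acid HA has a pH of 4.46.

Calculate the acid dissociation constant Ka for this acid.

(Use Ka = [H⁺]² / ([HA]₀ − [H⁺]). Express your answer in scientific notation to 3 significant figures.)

[H⁺] = 10^(−pH) = 10^(−4.46) = 3.467e-05 M. For HA ⇌ H⁺ + A⁻, Ka = [H⁺][A⁻]/[HA] = [H⁺]² / ([HA]₀ − [H⁺]) = (3.467e-05)² / (0.04 − 3.467e-05) = 3.01e-08.

K_a = 3.01e-08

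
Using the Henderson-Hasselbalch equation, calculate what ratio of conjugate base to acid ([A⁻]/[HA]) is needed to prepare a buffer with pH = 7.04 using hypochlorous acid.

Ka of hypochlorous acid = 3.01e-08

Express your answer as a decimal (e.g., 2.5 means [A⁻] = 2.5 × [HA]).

pKa = -log(3.01e-08) = 7.5214. pH = pKa + log([A⁻]/[HA]), so log([A⁻]/[HA]) = pH − pKa = 7.04 − 7.5214 = -0.4814. [A⁻]/[HA] = 10^(-0.4814) = 0.330

[A⁻]/[HA] = 0.330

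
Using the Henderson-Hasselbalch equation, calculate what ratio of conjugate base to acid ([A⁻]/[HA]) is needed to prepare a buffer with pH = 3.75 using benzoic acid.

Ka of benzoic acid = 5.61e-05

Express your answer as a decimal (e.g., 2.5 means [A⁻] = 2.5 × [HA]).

pKa = -log(5.61e-05) = 4.2510. pH = pKa + log([A⁻]/[HA]), so log([A⁻]/[HA]) = pH − pKa = 3.75 − 4.2510 = -0.5010. [A⁻]/[HA] = 10^(-0.5010) = 0.315

[A⁻]/[HA] = 0.315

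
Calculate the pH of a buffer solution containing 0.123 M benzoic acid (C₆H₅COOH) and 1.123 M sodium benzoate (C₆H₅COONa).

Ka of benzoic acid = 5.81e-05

pKa = -log(5.81e-05) = 4.24. pH = pKa + log([A⁻]/[HA]) = 4.24 + log(1.123/0.123)

pH = 5.20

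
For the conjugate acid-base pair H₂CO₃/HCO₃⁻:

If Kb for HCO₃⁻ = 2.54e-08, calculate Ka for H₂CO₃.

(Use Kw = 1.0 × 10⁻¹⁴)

For a conjugate pair Ka × Kb = Kw, so Ka = Kw/Kb = 1.0 × 10⁻¹⁴ / 2.54e-08 = 3.94e-07.

K_a = 3.94e-07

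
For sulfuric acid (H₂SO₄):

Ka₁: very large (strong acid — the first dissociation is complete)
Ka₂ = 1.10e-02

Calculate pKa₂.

pKa₂ = -log(Ka₂) = -log(1.10e-02) = 1.96.

pK_{a2} = 1.96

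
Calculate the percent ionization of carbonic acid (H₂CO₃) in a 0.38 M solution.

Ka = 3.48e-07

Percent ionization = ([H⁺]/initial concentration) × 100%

Using Ka equilibrium: x² + Ka×x - Ka×C = 0. Solving: [H⁺] = 3.6347e-04. Percent = (3.6347e-04/0.38) × 100

Percent ionization = 0.0957%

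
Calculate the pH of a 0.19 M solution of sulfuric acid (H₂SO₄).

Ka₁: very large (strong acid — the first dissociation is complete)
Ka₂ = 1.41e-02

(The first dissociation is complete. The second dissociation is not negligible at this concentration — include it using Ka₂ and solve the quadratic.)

First dissociation is complete: [H⁺]₀ = [HSO₄⁻]₀ = C = 0.19 M. Second dissociation HSO₄⁻ ⇌ H⁺ + SO₄²⁻: let x = [SO₄²⁻]. Ka₂ = (C + x)·x / (C − x) = 1.41e-02 → x² + (C + Ka₂)·x − Ka₂·C = 0 → x² + 0.20410·x − 2.679e-03 = 0. x = (−0.20410 + √(0.20410² + 4 × 2.679e-03)) / 2 = 1.2376e-02 M. [H⁺] = C + x = 0.19 + 1.2376e-02 = 2.0238e-01 M. pH = -log(2.0238e-01) = 0.69.

pH = 0.69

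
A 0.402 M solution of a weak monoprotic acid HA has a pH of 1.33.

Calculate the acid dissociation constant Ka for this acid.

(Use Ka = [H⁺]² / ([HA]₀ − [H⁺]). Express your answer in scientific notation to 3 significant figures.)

[H⁺] = 10^(−pH) = 10^(−1.33) = 4.677e-02 M. For HA ⇌ H⁺ + A⁻, Ka = [H⁺][A⁻]/[HA] = [H⁺]² / ([HA]₀ − [H⁺]) = (4.677e-02)² / (0.402 − 4.677e-02) = 6.16e-03.

K_a = 6.16e-03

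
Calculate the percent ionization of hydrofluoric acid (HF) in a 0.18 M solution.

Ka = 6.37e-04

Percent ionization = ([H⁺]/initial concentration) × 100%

Using Ka equilibrium: x² + Ka×x - Ka×C = 0. Solving: [H⁺] = 1.0394e-02. Percent = (1.0394e-02/0.18) × 100

Percent ionization = 5.77%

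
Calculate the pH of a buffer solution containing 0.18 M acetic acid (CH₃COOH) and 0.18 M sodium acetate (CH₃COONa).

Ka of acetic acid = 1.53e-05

pKa = -log(1.53e-05) = 4.82. pH = pKa + log([A⁻]/[HA]) = 4.82 + log(0.18/0.18)

pH = 4.82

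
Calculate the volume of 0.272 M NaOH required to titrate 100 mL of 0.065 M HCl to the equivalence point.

At equivalence: moles acid = moles base. moles HCl = 0.065 × 100/1000 = 0.0065 mol. V_base = moles / 0.272 × 1000 = 23.9 mL.

V_{base} = 23.9 mL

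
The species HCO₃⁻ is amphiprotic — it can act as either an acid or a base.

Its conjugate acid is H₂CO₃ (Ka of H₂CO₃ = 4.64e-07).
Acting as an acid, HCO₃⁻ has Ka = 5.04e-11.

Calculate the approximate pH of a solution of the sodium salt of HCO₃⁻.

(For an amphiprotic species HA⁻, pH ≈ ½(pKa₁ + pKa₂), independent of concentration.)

pKa₁ = -log(4.64e-07) = 6.33; pKa₂ = -log(5.04e-11) = 10.30. For an amphiprotic species, pH ≈ ½(pKa₁ + pKa₂) = ½(6.33 + 10.30) = 8.32.

pH = 8.32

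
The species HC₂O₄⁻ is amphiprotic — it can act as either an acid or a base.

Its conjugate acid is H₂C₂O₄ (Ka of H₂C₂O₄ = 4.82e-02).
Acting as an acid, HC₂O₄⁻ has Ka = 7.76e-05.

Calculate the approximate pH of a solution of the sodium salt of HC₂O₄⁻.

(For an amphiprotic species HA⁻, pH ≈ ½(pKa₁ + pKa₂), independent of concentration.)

pKa₁ = -log(4.82e-02) = 1.32; pKa₂ = -log(7.76e-05) = 4.11. For an amphiprotic species, pH ≈ ½(pKa₁ + pKa₂) = ½(1.32 + 4.11) = 2.71.

pH = 2.71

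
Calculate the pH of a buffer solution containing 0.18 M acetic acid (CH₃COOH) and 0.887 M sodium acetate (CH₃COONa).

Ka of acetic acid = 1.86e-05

pKa = -log(1.86e-05) = 4.73. pH = pKa + log([A⁻]/[HA]) = 4.73 + log(0.887/0.18)

pH = 5.42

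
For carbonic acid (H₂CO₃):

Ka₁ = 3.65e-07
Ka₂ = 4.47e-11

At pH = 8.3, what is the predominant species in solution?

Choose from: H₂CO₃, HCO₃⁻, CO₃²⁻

pKa₁ = 6.44, pKa₂ = 10.35. For a polyprotic acid the predominant species crosses at each pKa: below pKa_n the protonated form dominates, above it the deprotonated form does. At pH = 8.3, the predominant species is HCO₃⁻.

HCO₃⁻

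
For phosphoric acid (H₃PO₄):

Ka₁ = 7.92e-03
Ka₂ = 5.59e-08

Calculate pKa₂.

pKa₂ = -log(Ka₂) = -log(5.59e-08) = 7.25.

pK_{a2} = 7.25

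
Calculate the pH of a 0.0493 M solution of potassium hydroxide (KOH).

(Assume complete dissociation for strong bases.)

[OH⁻] = 0.0493 M for strong base. pOH = -log[OH⁻] = 1.31, pH = 14 - pOH

pH = 12.69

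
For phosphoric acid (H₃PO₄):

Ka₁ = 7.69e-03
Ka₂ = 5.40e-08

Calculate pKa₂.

pKa₂ = -log(Ka₂) = -log(5.40e-08) = 7.27.

pK_{a2} = 7.27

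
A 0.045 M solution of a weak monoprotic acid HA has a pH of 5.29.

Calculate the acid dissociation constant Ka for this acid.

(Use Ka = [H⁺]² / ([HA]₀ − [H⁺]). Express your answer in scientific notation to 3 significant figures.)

[H⁺] = 10^(−pH) = 10^(−5.29) = 5.129e-06 M. For HA ⇌ H⁺ + A⁻, Ka = [H⁺][A⁻]/[HA] = [H⁺]² / ([HA]₀ − [H⁺]) = (5.129e-06)² / (0.045 − 5.129e-06) = 5.85e-10.

K_a = 5.85e-10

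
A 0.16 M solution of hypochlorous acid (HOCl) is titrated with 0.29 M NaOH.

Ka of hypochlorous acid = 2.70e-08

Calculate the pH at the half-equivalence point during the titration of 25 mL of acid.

At half-equivalence [HA] = [A⁻], so Henderson-Hasselbalch gives pH = pKa = -log(2.70e-08) = 7.57.

pH = pKa = 7.57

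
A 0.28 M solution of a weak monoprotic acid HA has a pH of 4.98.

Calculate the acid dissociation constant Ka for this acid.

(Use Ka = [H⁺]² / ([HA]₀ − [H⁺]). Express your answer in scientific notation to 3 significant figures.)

[H⁺] = 10^(−pH) = 10^(−4.98) = 1.047e-05 M. For HA ⇌ H⁺ + A⁻, Ka = [H⁺][A⁻]/[HA] = [H⁺]² / ([HA]₀ − [H⁺]) = (1.047e-05)² / (0.28 − 1.047e-05) = 3.92e-10.

K_a = 3.92e-10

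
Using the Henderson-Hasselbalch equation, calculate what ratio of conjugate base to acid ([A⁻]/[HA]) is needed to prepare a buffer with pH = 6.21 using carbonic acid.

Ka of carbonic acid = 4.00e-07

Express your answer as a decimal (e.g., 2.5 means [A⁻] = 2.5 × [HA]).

pKa = -log(4.00e-07) = 6.3979. pH = pKa + log([A⁻]/[HA]), so log([A⁻]/[HA]) = pH − pKa = 6.21 − 6.3979 = -0.1879. [A⁻]/[HA] = 10^(-0.1879) = 0.649

[A⁻]/[HA] = 0.649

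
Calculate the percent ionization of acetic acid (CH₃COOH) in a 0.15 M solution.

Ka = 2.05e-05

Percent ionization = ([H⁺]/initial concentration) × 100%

Using Ka equilibrium: x² + Ka×x - Ka×C = 0. Solving: [H⁺] = 1.7433e-03. Percent = (1.7433e-03/0.15) × 100

Percent ionization = 1.16%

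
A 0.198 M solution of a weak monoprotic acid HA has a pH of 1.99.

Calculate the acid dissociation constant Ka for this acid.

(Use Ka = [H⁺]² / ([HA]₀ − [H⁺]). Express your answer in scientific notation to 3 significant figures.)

[H⁺] = 10^(−pH) = 10^(−1.99) = 1.023e-02 M. For HA ⇌ H⁺ + A⁻, Ka = [H⁺][A⁻]/[HA] = [H⁺]² / ([HA]₀ − [H⁺]) = (1.023e-02)² / (0.198 − 1.023e-02) = 5.58e-04.

K_a = 5.58e-04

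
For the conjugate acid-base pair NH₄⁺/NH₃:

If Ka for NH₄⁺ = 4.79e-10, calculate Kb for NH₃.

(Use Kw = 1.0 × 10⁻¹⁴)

For a conjugate pair Ka × Kb = Kw, so Kb = Kw/Ka = 1.0 × 10⁻¹⁴ / 4.79e-10 = 2.09e-05.

K_b = 2.09e-05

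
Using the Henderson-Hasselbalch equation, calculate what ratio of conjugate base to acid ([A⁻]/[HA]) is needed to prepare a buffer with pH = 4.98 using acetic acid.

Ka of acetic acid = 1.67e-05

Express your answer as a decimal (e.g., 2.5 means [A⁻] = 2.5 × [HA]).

pKa = -log(1.67e-05) = 4.7773. pH = pKa + log([A⁻]/[HA]), so log([A⁻]/[HA]) = pH − pKa = 4.98 − 4.7773 = 0.2027. [A⁻]/[HA] = 10^(0.2027) = 1.59

[A⁻]/[HA] = 1.59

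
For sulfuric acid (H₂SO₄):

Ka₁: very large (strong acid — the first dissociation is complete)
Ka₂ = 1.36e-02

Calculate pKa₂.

pKa₂ = -log(Ka₂) = -log(1.36e-02) = 1.87.

pK_{a2} = 1.87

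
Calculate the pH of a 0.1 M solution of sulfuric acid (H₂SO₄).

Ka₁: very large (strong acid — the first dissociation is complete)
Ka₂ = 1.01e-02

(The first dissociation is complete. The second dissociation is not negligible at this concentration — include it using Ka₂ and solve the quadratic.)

First dissociation is complete: [H⁺]₀ = [HSO₄⁻]₀ = C = 0.1 M. Second dissociation HSO₄⁻ ⇌ H⁺ + SO₄²⁻: let x = [SO₄²⁻]. Ka₂ = (C + x)·x / (C − x) = 1.01e-02 → x² + (C + Ka₂)·x − Ka₂·C = 0 → x² + 0.11010·x − 1.010e-03 = 0. x = (−0.11010 + √(0.11010² + 4 × 1.010e-03)) / 2 = 8.5149e-03 M. [H⁺] = C + x = 0.1 + 8.5149e-03 = 1.0851e-01 M. pH = -log(1.0851e-01) = 0.96.

pH = 0.96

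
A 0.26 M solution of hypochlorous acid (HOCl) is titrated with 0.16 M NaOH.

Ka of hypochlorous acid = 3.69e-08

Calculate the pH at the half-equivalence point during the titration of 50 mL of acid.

At half-equivalence [HA] = [A⁻], so Henderson-Hasselbalch gives pH = pKa = -log(3.69e-08) = 7.43.

pH = pKa = 7.43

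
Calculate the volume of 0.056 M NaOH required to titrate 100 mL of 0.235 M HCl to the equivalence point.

At equivalence: moles acid = moles base. moles HCl = 0.235 × 100/1000 = 0.0235 mol. V_base = moles / 0.056 × 1000 = 419.6 mL.

V_{base} = 419.6 mL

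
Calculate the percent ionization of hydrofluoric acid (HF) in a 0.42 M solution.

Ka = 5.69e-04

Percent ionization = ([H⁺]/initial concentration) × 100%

Using Ka equilibrium: x² + Ka×x - Ka×C = 0. Solving: [H⁺] = 1.5177e-02. Percent = (1.5177e-02/0.42) × 100

Percent ionization = 3.61%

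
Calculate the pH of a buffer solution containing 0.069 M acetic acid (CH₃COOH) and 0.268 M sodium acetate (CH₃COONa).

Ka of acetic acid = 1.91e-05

pKa = -log(1.91e-05) = 4.72. pH = pKa + log([A⁻]/[HA]) = 4.72 + log(0.268/0.069)

pH = 5.31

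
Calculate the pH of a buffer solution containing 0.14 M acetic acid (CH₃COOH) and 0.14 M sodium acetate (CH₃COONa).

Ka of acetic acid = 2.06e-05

pKa = -log(2.06e-05) = 4.69. pH = pKa + log([A⁻]/[HA]) = 4.69 + log(0.14/0.14)

pH = 4.69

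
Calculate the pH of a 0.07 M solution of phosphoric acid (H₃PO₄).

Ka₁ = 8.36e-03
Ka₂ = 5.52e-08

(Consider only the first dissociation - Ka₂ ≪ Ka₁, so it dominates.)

First dissociation dominates. From Ka₁ = [H⁺][HA⁻]/[H₂A], x² + Ka₁·x − Ka₁·C = 0 with C = 0.07 M and Ka₁ = 8.36e-03. Solving: [H⁺] = (−Ka₁ + √(Ka₁² + 4·Ka₁·C)) / 2 = 2.0369e-02 M. pH = -log(2.0369e-02) = 1.69.

pH = 1.69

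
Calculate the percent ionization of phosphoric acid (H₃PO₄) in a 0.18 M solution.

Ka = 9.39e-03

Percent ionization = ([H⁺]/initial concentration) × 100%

Using Ka equilibrium: x² + Ka×x - Ka×C = 0. Solving: [H⁺] = 3.6684e-02. Percent = (3.6684e-02/0.18) × 100

Percent ionization = 20.4%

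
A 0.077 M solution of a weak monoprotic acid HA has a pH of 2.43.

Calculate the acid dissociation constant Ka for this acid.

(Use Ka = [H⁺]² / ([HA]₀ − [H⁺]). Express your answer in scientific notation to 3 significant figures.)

[H⁺] = 10^(−pH) = 10^(−2.43) = 3.715e-03 M. For HA ⇌ H⁺ + A⁻, Ka = [H⁺][A⁻]/[HA] = [H⁺]² / ([HA]₀ − [H⁺]) = (3.715e-03)² / (0.077 − 3.715e-03) = 1.88e-04.

K_a = 1.88e-04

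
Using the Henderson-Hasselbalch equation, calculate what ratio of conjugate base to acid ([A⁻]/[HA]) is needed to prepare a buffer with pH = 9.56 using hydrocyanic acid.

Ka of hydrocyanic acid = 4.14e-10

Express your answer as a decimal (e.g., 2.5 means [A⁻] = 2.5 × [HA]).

pKa = -log(4.14e-10) = 9.3830. pH = pKa + log([A⁻]/[HA]), so log([A⁻]/[HA]) = pH − pKa = 9.56 − 9.3830 = 0.1770. [A⁻]/[HA] = 10^(0.1770) = 1.50

[A⁻]/[HA] = 1.50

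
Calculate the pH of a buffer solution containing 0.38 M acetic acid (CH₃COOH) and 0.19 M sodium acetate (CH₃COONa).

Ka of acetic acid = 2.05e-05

pKa = -log(2.05e-05) = 4.69. pH = pKa + log([A⁻]/[HA]) = 4.69 + log(0.19/0.38)

pH = 4.39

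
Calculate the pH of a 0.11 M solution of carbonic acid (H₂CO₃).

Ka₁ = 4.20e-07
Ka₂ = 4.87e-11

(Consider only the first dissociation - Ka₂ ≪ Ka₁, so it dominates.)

First dissociation dominates. From Ka₁ = [H⁺][HA⁻]/[H₂A], x² + Ka₁·x − Ka₁·C = 0 with C = 0.11 M and Ka₁ = 4.20e-07. Solving: [H⁺] = (−Ka₁ + √(Ka₁² + 4·Ka₁·C)) / 2 = 2.1473e-04 M. pH = -log(2.1473e-04) = 3.67.

pH = 3.67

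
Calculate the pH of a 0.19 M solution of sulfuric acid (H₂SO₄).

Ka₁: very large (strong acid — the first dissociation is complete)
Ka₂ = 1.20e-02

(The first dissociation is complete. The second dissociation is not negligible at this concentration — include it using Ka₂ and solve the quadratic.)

First dissociation is complete: [H⁺]₀ = [HSO₄⁻]₀ = C = 0.19 M. Second dissociation HSO₄⁻ ⇌ H⁺ + SO₄²⁻: let x = [SO₄²⁻]. Ka₂ = (C + x)·x / (C − x) = 1.20e-02 → x² + (C + Ka₂)·x − Ka₂·C = 0 → x² + 0.20200·x − 2.280e-03 = 0. x = (−0.20200 + √(0.20200² + 4 × 2.280e-03)) / 2 = 1.0718e-02 M. [H⁺] = C + x = 0.19 + 1.0718e-02 = 2.0072e-01 M. pH = -log(2.0072e-01) = 0.70.

pH = 0.70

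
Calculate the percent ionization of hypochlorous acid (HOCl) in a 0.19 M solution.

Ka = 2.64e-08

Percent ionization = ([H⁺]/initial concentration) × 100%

Using Ka equilibrium: x² + Ka×x - Ka×C = 0. Solving: [H⁺] = 7.0811e-05. Percent = (7.0811e-05/0.19) × 100

Percent ionization = 0.0373%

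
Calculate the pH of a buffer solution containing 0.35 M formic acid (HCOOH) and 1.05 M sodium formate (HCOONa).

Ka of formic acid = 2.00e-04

pKa = -log(2.00e-04) = 3.70. pH = pKa + log([A⁻]/[HA]) = 3.70 + log(1.05/0.35)

pH = 4.18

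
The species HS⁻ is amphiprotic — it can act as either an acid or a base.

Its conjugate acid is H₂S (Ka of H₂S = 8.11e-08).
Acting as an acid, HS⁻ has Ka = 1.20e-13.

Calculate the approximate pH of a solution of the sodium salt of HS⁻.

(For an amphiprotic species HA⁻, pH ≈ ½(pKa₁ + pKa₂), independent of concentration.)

pKa₁ = -log(8.11e-08) = 7.09; pKa₂ = -log(1.20e-13) = 12.92. For an amphiprotic species, pH ≈ ½(pKa₁ + pKa₂) = ½(7.09 + 12.92) = 10.01.

pH = 10.01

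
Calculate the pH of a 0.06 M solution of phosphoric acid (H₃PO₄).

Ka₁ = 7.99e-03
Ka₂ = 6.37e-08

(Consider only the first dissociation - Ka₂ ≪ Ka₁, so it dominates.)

First dissociation dominates. From Ka₁ = [H⁺][HA⁻]/[H₂A], x² + Ka₁·x − Ka₁·C = 0 with C = 0.06 M and Ka₁ = 7.99e-03. Solving: [H⁺] = (−Ka₁ + √(Ka₁² + 4·Ka₁·C)) / 2 = 1.8262e-02 M. pH = -log(1.8262e-02) = 1.74.

pH = 1.74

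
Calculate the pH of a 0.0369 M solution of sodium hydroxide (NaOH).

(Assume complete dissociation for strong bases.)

[OH⁻] = 0.0369 M for strong base. pOH = -log[OH⁻] = 1.43, pH = 14 - pOH

pH = 12.57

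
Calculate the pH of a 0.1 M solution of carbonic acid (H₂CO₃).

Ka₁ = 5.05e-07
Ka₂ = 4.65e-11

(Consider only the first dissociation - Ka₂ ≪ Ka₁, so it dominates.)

First dissociation dominates. From Ka₁ = [H⁺][HA⁻]/[H₂A], x² + Ka₁·x − Ka₁·C = 0 with C = 0.1 M and Ka₁ = 5.05e-07. Solving: [H⁺] = (−Ka₁ + √(Ka₁² + 4·Ka₁·C)) / 2 = 2.2447e-04 M. pH = -log(2.2447e-04) = 3.65.

pH = 3.65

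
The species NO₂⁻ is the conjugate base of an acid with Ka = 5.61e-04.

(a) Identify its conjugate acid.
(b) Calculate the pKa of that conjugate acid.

(a) The conjugate acid is formed by adding one H⁺ to NO₂⁻, giving HNO₂. (b) pKa = -log(Ka) = -log(5.61e-04) = 3.25.

Conjugate acid: HNO₂; pK_a = 3.25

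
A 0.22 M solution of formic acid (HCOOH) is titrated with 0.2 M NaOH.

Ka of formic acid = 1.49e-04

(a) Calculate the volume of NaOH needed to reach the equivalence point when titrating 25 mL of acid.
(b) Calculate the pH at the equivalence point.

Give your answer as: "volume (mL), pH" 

moles acid = 0.22 × 25/1000 = 0.0055 mol; V_base = moles/0.2 × 1000 = 27.5 mL. At equivalence only the conjugate base is present: [A⁻] = 0.0055/0.052 = 1.0476e-01 M. Kb = Kw/Ka = 6.71e-11; [OH⁻] = √(Kb × [A⁻]) = 2.6516e-06; pOH = 5.58; pH = 14 - pOH = 8.42.

V = 27.5 mL, pH = 8.42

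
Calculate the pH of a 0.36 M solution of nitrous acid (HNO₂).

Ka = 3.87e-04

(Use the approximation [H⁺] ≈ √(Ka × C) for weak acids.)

[H⁺] = √(Ka × C) = √(3.87e-04 × 0.36) = 1.1803e-02. pH = -log(1.1803e-02)

pH = 1.93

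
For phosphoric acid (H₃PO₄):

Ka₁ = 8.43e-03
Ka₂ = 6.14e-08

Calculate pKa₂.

pKa₂ = -log(Ka₂) = -log(6.14e-08) = 7.21.

pK_{a2} = 7.21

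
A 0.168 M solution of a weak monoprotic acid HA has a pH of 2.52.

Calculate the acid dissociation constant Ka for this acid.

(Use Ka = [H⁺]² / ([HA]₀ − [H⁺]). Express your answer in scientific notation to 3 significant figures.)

[H⁺] = 10^(−pH) = 10^(−2.52) = 3.020e-03 M. For HA ⇌ H⁺ + A⁻, Ka = [H⁺][A⁻]/[HA] = [H⁺]² / ([HA]₀ − [H⁺]) = (3.020e-03)² / (0.168 − 3.020e-03) = 5.53e-05.

K_a = 5.53e-05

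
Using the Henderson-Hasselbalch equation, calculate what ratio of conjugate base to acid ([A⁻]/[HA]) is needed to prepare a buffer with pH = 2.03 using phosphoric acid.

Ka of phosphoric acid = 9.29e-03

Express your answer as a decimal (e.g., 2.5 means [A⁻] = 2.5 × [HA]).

pKa = -log(9.29e-03) = 2.0320. pH = pKa + log([A⁻]/[HA]), so log([A⁻]/[HA]) = pH − pKa = 2.03 − 2.0320 = -0.0020. [A⁻]/[HA] = 10^(-0.0020) = 0.995

[A⁻]/[HA] = 0.995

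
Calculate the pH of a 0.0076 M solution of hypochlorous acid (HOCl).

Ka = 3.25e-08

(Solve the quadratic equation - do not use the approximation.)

x² + Ka×x - Ka×C = 0. Using quadratic formula: [H⁺] = 1.5700e-05

pH = 4.80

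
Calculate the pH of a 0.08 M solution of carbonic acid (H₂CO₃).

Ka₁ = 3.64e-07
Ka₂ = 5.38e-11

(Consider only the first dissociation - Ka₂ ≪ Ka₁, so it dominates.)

First dissociation dominates. From Ka₁ = [H⁺][HA⁻]/[H₂A], x² + Ka₁·x − Ka₁·C = 0 with C = 0.08 M and Ka₁ = 3.64e-07. Solving: [H⁺] = (−Ka₁ + √(Ka₁² + 4·Ka₁·C)) / 2 = 1.7046e-04 M. pH = -log(1.7046e-04) = 3.77.

pH = 3.77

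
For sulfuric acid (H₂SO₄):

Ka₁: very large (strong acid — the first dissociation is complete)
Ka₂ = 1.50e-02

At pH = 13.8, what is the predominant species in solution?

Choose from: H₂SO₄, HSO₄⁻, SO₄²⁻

The first dissociation is complete, so H₂SO₄ itself is never the predominant species in water; pKa₂ = -log(1.50e-02) = 1.82. For a polyprotic acid the predominant species crosses at each pKa: below pKa_n the protonated form dominates, above it the deprotonated form does. At pH = 13.8, the predominant species is SO₄²⁻.

SO₄²⁻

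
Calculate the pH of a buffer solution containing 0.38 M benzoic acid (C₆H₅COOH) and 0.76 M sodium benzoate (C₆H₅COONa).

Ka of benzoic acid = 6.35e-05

pKa = -log(6.35e-05) = 4.20. pH = pKa + log([A⁻]/[HA]) = 4.20 + log(0.76/0.38)

pH = 4.50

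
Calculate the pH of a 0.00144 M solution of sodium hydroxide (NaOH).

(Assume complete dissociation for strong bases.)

[OH⁻] = 0.00144 M for strong base. pOH = -log[OH⁻] = 2.84, pH = 14 - pOH

pH = 11.16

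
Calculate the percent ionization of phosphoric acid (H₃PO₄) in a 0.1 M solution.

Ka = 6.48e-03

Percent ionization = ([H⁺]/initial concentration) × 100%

Using Ka equilibrium: x² + Ka×x - Ka×C = 0. Solving: [H⁺] = 2.2421e-02. Percent = (2.2421e-02/0.1) × 100

Percent ionization = 22.4%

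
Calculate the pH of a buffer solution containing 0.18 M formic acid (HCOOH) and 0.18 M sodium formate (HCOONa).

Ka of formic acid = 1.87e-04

pKa = -log(1.87e-04) = 3.73. pH = pKa + log([A⁻]/[HA]) = 3.73 + log(0.18/0.18)

pH = 3.73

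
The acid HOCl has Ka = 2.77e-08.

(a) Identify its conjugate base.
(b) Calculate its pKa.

(a) The conjugate base is formed by removing one H⁺ from HOCl, giving OCl⁻. (b) pKa = -log(Ka) = -log(2.77e-08) = 7.56.

Conjugate base: OCl⁻; pK_a = 7.56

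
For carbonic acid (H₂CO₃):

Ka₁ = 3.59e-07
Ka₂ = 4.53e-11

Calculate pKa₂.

pKa₂ = -log(Ka₂) = -log(4.53e-11) = 10.34.

pK_{a2} = 10.34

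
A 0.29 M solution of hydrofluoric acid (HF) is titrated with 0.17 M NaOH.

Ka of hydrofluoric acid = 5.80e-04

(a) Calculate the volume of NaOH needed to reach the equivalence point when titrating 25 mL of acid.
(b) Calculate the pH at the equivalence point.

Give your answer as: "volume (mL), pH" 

moles acid = 0.29 × 25/1000 = 0.00725 mol; V_base = moles/0.17 × 1000 = 42.6 mL. At equivalence only the conjugate base is present: [A⁻] = 0.00725/0.068 = 1.0717e-01 M. Kb = Kw/Ka = 1.72e-11; [OH⁻] = √(Kb × [A⁻]) = 1.3593e-06; pOH = 5.87; pH = 14 - pOH = 8.13.

V = 42.6 mL, pH = 8.13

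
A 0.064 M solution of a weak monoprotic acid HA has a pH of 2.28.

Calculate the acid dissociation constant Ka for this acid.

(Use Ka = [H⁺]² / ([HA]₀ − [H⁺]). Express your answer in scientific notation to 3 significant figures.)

[H⁺] = 10^(−pH) = 10^(−2.28) = 5.248e-03 M. For HA ⇌ H⁺ + A⁻, Ka = [H⁺][A⁻]/[HA] = [H⁺]² / ([HA]₀ − [H⁺]) = (5.248e-03)² / (0.064 − 5.248e-03) = 4.69e-04.

K_a = 4.69e-04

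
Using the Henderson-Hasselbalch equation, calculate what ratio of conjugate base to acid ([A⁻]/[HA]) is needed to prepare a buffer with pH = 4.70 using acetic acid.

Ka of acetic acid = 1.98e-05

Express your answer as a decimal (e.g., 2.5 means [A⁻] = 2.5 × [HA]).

pKa = -log(1.98e-05) = 4.7033. pH = pKa + log([A⁻]/[HA]), so log([A⁻]/[HA]) = pH − pKa = 4.70 − 4.7033 = -0.0033. [A⁻]/[HA] = 10^(-0.0033) = 0.992

[A⁻]/[HA] = 0.992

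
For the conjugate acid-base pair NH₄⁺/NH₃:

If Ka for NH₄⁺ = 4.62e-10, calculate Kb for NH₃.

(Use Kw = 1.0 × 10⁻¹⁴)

For a conjugate pair Ka × Kb = Kw, so Kb = Kw/Ka = 1.0 × 10⁻¹⁴ / 4.62e-10 = 2.16e-05.

K_b = 2.16e-05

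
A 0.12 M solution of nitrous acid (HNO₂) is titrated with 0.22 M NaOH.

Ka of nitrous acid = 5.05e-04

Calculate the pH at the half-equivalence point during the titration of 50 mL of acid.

At half-equivalence [HA] = [A⁻], so Henderson-Hasselbalch gives pH = pKa = -log(5.05e-04) = 3.30.

pH = pKa = 3.30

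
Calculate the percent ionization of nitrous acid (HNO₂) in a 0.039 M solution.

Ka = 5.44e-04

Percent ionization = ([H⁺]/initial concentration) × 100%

Using Ka equilibrium: x² + Ka×x - Ka×C = 0. Solving: [H⁺] = 4.3421e-03. Percent = (4.3421e-03/0.039) × 100

Percent ionization = 11.1%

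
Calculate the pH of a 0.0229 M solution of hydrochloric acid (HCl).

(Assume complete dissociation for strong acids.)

[H⁺] = 0.0229 M for strong acid. pH = -log[H⁺] = -log(0.0229)

pH = 1.64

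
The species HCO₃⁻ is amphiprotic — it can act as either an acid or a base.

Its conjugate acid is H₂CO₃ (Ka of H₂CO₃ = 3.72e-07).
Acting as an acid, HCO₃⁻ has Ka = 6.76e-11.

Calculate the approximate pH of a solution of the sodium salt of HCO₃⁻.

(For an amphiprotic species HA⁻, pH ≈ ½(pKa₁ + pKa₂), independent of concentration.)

pKa₁ = -log(3.72e-07) = 6.43; pKa₂ = -log(6.76e-11) = 10.17. For an amphiprotic species, pH ≈ ½(pKa₁ + pKa₂) = ½(6.43 + 10.17) = 8.30.

pH = 8.30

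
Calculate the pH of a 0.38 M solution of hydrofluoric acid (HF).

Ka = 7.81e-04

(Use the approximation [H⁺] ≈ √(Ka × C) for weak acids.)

[H⁺] = √(Ka × C) = √(7.81e-04 × 0.38) = 1.7227e-02. pH = -log(1.7227e-02)

pH = 1.76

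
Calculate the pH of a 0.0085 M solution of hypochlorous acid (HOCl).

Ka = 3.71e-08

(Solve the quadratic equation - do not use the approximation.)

x² + Ka×x - Ka×C = 0. Using quadratic formula: [H⁺] = 1.7740e-05

pH = 4.75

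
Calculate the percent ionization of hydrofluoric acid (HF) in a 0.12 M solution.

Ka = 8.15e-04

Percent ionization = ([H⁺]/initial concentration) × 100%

Using Ka equilibrium: x² + Ka×x - Ka×C = 0. Solving: [H⁺] = 9.4903e-03. Percent = (9.4903e-03/0.12) × 100

Percent ionization = 7.91%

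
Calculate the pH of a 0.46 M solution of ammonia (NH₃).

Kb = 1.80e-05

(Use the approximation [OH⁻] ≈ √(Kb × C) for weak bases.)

[OH⁻] = √(Kb × C) = √(1.80e-05 × 0.46) = 2.8775e-03. pOH = 2.54, pH = 14 - pOH

pH = 11.46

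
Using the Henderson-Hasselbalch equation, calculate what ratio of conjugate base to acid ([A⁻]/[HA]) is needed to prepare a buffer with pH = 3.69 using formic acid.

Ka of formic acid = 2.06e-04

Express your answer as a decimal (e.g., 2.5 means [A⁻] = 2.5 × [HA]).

pKa = -log(2.06e-04) = 3.6861. pH = pKa + log([A⁻]/[HA]), so log([A⁻]/[HA]) = pH − pKa = 3.69 − 3.6861 = 0.0039. [A⁻]/[HA] = 10^(0.0039) = 1.01

[A⁻]/[HA] = 1.01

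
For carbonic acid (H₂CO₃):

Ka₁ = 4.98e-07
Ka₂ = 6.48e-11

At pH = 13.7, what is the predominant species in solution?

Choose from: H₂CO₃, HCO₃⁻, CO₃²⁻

pKa₁ = 6.30, pKa₂ = 10.19. For a polyprotic acid the predominant species crosses at each pKa: below pKa_n the protonated form dominates, above it the deprotonated form does. At pH = 13.7, the predominant species is CO₃²⁻.

CO₃²⁻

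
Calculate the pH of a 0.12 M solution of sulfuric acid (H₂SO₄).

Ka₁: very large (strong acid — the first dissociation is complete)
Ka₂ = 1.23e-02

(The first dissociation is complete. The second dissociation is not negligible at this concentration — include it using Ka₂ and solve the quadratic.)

First dissociation is complete: [H⁺]₀ = [HSO₄⁻]₀ = C = 0.12 M. Second dissociation HSO₄⁻ ⇌ H⁺ + SO₄²⁻: let x = [SO₄²⁻]. Ka₂ = (C + x)·x / (C − x) = 1.23e-02 → x² + (C + Ka₂)·x − Ka₂·C = 0 → x² + 0.13230·x − 1.476e-03 = 0. x = (−0.13230 + √(0.13230² + 4 × 1.476e-03)) / 2 = 1.0347e-02 M. [H⁺] = C + x = 0.12 + 1.0347e-02 = 1.3035e-01 M. pH = -log(1.3035e-01) = 0.88.

pH = 0.88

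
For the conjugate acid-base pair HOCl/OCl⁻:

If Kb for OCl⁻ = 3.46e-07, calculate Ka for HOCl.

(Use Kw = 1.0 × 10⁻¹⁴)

For a conjugate pair Ka × Kb = Kw, so Ka = Kw/Kb = 1.0 × 10⁻¹⁴ / 3.46e-07 = 2.89e-08.

K_a = 2.89e-08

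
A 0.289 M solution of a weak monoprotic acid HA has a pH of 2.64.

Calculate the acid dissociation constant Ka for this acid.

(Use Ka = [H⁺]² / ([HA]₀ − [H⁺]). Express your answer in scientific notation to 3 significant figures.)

[H⁺] = 10^(−pH) = 10^(−2.64) = 2.291e-03 M. For HA ⇌ H⁺ + A⁻, Ka = [H⁺][A⁻]/[HA] = [H⁺]² / ([HA]₀ − [H⁺]) = (2.291e-03)² / (0.289 − 2.291e-03) = 1.83e-05.

K_a = 1.83e-05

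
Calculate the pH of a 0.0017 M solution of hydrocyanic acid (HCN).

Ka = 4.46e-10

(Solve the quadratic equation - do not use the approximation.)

x² + Ka×x - Ka×C = 0. Using quadratic formula: [H⁺] = 8.7052e-07

pH = 6.06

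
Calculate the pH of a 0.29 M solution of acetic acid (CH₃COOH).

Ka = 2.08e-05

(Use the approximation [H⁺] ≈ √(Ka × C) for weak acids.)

[H⁺] = √(Ka × C) = √(2.08e-05 × 0.29) = 2.4560e-03. pH = -log(2.4560e-03)

pH = 2.61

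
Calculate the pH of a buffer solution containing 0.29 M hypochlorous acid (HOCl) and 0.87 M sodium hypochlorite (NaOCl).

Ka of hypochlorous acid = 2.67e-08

pKa = -log(2.67e-08) = 7.57. pH = pKa + log([A⁻]/[HA]) = 7.57 + log(0.87/0.29)

pH = 8.05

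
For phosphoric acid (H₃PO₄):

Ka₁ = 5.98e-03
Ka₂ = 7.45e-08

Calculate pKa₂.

pKa₂ = -log(Ka₂) = -log(7.45e-08) = 7.13.

pK_{a2} = 7.13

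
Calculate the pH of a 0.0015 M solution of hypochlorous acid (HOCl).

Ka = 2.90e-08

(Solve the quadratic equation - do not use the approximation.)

x² + Ka×x - Ka×C = 0. Using quadratic formula: [H⁺] = 6.5810e-06

pH = 5.18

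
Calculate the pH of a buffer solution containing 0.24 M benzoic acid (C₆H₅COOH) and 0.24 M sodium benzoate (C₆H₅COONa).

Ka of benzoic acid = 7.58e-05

pKa = -log(7.58e-05) = 4.12. pH = pKa + log([A⁻]/[HA]) = 4.12 + log(0.24/0.24)

pH = 4.12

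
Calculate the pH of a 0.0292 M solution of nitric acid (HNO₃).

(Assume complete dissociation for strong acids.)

[H⁺] = 0.0292 M for strong acid. pH = -log[H⁺] = -log(0.0292)

pH = 1.53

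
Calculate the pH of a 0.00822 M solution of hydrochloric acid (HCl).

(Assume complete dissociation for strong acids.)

[H⁺] = 0.00822 M for strong acid. pH = -log[H⁺] = -log(0.00822)

pH = 2.09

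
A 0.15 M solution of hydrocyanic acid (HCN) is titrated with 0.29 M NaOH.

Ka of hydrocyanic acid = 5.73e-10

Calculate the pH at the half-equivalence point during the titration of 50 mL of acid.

At half-equivalence [HA] = [A⁻], so Henderson-Hasselbalch gives pH = pKa = -log(5.73e-10) = 9.24.

pH = pKa = 9.24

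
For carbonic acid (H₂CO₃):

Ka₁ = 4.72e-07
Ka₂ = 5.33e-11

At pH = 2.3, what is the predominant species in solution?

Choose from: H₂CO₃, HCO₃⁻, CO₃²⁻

pKa₁ = 6.33, pKa₂ = 10.27. For a polyprotic acid the predominant species crosses at each pKa: below pKa_n the protonated form dominates, above it the deprotonated form does. At pH = 2.3, the predominant species is H₂CO₃.

H₂CO₃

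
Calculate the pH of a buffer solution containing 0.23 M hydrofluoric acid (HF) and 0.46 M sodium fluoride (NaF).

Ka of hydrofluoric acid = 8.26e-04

pKa = -log(8.26e-04) = 3.08. pH = pKa + log([A⁻]/[HA]) = 3.08 + log(0.46/0.23)

pH = 3.38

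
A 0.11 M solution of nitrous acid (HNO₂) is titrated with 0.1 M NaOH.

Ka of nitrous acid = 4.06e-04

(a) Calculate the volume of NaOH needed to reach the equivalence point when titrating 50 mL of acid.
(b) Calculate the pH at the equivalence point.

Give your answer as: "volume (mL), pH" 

moles acid = 0.11 × 50/1000 = 0.0055 mol; V_base = moles/0.1 × 1000 = 55.0 mL. At equivalence only the conjugate base is present: [A⁻] = 0.0055/0.105 = 5.2381e-02 M. Kb = Kw/Ka = 2.46e-11; [OH⁻] = √(Kb × [A⁻]) = 1.1359e-06; pOH = 5.94; pH = 14 - pOH = 8.06.

V = 55.0 mL, pH = 8.06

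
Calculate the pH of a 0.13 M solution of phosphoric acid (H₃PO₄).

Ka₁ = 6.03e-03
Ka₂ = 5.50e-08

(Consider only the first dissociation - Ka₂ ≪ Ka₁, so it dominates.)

First dissociation dominates. From Ka₁ = [H⁺][HA⁻]/[H₂A], x² + Ka₁·x − Ka₁·C = 0 with C = 0.13 M and Ka₁ = 6.03e-03. Solving: [H⁺] = (−Ka₁ + √(Ka₁² + 4·Ka₁·C)) / 2 = 2.5145e-02 M. pH = -log(2.5145e-02) = 1.60.

pH = 1.60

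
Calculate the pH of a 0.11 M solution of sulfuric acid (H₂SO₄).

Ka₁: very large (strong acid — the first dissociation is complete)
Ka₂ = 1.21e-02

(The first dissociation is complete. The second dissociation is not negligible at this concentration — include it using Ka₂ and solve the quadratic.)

First dissociation is complete: [H⁺]₀ = [HSO₄⁻]₀ = C = 0.11 M. Second dissociation HSO₄⁻ ⇌ H⁺ + SO₄²⁻: let x = [SO₄²⁻]. Ka₂ = (C + x)·x / (C − x) = 1.21e-02 → x² + (C + Ka₂)·x − Ka₂·C = 0 → x² + 0.12210·x − 1.331e-03 = 0. x = (−0.12210 + √(0.12210² + 4 × 1.331e-03)) / 2 = 1.0070e-02 M. [H⁺] = C + x = 0.11 + 1.0070e-02 = 1.2007e-01 M. pH = -log(1.2007e-01) = 0.92.

pH = 0.92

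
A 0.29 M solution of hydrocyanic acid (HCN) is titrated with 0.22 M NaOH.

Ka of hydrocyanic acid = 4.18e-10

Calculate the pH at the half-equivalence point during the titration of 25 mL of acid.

At half-equivalence [HA] = [A⁻], so Henderson-Hasselbalch gives pH = pKa = -log(4.18e-10) = 9.38.

pH = pKa = 9.38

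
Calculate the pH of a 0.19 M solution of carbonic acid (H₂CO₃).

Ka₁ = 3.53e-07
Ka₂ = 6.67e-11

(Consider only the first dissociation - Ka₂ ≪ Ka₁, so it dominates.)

First dissociation dominates. From Ka₁ = [H⁺][HA⁻]/[H₂A], x² + Ka₁·x − Ka₁·C = 0 with C = 0.19 M and Ka₁ = 3.53e-07. Solving: [H⁺] = (−Ka₁ + √(Ka₁² + 4·Ka₁·C)) / 2 = 2.5880e-04 M. pH = -log(2.5880e-04) = 3.59.

pH = 3.59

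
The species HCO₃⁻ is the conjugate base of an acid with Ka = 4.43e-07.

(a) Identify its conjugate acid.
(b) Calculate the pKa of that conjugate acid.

(a) The conjugate acid is formed by adding one H⁺ to HCO₃⁻, giving H₂CO₃. (b) pKa = -log(Ka) = -log(4.43e-07) = 6.35.

Conjugate acid: H₂CO₃; pK_a = 6.35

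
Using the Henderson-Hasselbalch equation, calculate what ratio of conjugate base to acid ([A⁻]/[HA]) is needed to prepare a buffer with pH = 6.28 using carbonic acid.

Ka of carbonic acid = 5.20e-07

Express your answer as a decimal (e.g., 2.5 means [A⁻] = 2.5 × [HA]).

pKa = -log(5.20e-07) = 6.2840. pH = pKa + log([A⁻]/[HA]), so log([A⁻]/[HA]) = pH − pKa = 6.28 − 6.2840 = -0.0040. [A⁻]/[HA] = 10^(-0.0040) = 0.991

[A⁻]/[HA] = 0.991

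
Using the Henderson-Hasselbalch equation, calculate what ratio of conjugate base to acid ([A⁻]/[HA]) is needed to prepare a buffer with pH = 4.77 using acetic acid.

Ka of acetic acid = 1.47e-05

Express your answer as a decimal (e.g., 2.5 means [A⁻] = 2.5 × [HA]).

pKa = -log(1.47e-05) = 4.8327. pH = pKa + log([A⁻]/[HA]), so log([A⁻]/[HA]) = pH − pKa = 4.77 − 4.8327 = -0.0627. [A⁻]/[HA] = 10^(-0.0627) = 0.866

[A⁻]/[HA] = 0.866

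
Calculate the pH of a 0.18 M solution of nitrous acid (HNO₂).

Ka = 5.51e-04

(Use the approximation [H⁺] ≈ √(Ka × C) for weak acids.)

[H⁺] = √(Ka × C) = √(5.51e-04 × 0.18) = 9.9589e-03. pH = -log(9.9589e-03)

pH = 2.00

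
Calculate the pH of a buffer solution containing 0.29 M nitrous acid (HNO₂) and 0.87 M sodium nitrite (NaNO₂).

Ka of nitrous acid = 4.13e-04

pKa = -log(4.13e-04) = 3.38. pH = pKa + log([A⁻]/[HA]) = 3.38 + log(0.87/0.29)

pH = 3.86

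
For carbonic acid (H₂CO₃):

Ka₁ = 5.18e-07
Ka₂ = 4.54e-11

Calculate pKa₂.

pKa₂ = -log(Ka₂) = -log(4.54e-11) = 10.34.

pK_{a2} = 10.34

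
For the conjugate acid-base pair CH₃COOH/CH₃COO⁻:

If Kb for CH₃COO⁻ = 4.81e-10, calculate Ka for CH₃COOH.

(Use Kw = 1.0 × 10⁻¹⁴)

For a conjugate pair Ka × Kb = Kw, so Ka = Kw/Kb = 1.0 × 10⁻¹⁴ / 4.81e-10 = 2.08e-05.

K_a = 2.08e-05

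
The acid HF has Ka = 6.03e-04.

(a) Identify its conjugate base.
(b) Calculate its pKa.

(a) The conjugate base is formed by removing one H⁺ from HF, giving F⁻. (b) pKa = -log(Ka) = -log(6.03e-04) = 3.22.

Conjugate base: F⁻; pK_a = 3.22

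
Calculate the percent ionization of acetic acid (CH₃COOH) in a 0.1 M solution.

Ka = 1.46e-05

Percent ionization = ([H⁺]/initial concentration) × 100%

Using Ka equilibrium: x² + Ka×x - Ka×C = 0. Solving: [H⁺] = 1.2010e-03. Percent = (1.2010e-03/0.1) × 100

Percent ionization = 1.2%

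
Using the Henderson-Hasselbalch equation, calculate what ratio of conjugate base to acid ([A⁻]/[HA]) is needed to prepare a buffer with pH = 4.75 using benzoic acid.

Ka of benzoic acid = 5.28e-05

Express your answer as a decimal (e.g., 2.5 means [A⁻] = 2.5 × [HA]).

pKa = -log(5.28e-05) = 4.2774. pH = pKa + log([A⁻]/[HA]), so log([A⁻]/[HA]) = pH − pKa = 4.75 − 4.2774 = 0.4726. [A⁻]/[HA] = 10^(0.4726) = 2.97

[A⁻]/[HA] = 2.97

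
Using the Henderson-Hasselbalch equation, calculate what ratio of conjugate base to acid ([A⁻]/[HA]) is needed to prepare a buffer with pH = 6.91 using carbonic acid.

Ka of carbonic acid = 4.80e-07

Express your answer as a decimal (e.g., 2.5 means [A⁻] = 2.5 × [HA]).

pKa = -log(4.80e-07) = 6.3188. pH = pKa + log([A⁻]/[HA]), so log([A⁻]/[HA]) = pH − pKa = 6.91 − 6.3188 = 0.5912. [A⁻]/[HA] = 10^(0.5912) = 3.90

[A⁻]/[HA] = 3.90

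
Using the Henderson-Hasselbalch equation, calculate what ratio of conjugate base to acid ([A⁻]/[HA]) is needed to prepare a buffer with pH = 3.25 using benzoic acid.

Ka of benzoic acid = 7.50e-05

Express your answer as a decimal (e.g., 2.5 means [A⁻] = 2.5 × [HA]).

pKa = -log(7.50e-05) = 4.1249. pH = pKa + log([A⁻]/[HA]), so log([A⁻]/[HA]) = pH − pKa = 3.25 − 4.1249 = -0.8749. [A⁻]/[HA] = 10^(-0.8749) = 0.133

[A⁻]/[HA] = 0.133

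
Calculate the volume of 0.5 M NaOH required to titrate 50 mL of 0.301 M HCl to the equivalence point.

At equivalence: moles acid = moles base. moles HCl = 0.301 × 50/1000 = 0.01505 mol. V_base = moles / 0.5 × 1000 = 30.1 mL.

V_{base} = 30.1 mL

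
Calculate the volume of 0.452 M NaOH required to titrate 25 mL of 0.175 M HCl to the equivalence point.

At equivalence: moles acid = moles base. moles HCl = 0.175 × 25/1000 = 0.004375 mol. V_base = moles / 0.452 × 1000 = 9.7 mL.

V_{base} = 9.7 mL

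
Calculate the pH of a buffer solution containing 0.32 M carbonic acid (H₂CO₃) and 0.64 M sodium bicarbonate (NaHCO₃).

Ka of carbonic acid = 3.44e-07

pKa = -log(3.44e-07) = 6.46. pH = pKa + log([A⁻]/[HA]) = 6.46 + log(0.64/0.32)

pH = 6.76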